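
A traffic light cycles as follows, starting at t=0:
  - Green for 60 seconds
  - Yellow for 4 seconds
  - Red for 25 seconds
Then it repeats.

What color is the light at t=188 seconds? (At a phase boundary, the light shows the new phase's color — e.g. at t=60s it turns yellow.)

Cycle length = 60 + 4 + 25 = 89s
t = 188, phase_t = 188 mod 89 = 10
10 < 60 (green end) → GREEN

Answer: green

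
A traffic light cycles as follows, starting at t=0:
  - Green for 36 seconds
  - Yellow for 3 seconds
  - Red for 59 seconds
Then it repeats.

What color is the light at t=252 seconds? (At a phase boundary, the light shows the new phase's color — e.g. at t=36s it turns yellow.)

Answer: red

Derivation:
Cycle length = 36 + 3 + 59 = 98s
t = 252, phase_t = 252 mod 98 = 56
56 >= 39 → RED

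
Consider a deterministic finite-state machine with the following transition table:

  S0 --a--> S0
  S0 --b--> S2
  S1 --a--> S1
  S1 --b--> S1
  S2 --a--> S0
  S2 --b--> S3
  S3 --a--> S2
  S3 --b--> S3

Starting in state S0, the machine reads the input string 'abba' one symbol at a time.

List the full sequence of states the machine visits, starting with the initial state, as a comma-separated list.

Answer: S0, S0, S2, S3, S2

Derivation:
Start: S0
  read 'a': S0 --a--> S0
  read 'b': S0 --b--> S2
  read 'b': S2 --b--> S3
  read 'a': S3 --a--> S2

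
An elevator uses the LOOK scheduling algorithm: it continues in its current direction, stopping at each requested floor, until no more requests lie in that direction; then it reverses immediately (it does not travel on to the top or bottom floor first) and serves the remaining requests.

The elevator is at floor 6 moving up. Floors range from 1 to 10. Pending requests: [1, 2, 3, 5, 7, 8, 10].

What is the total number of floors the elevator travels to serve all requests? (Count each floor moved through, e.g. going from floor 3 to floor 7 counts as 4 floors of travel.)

Start at floor 6 moving up, LOOK stop order: [7, 8, 10, 5, 3, 2, 1]
  6 → 7: |7-6| = 1, total = 1
  7 → 8: |8-7| = 1, total = 2
  8 → 10: |10-8| = 2, total = 4
  10 → 5: |5-10| = 5, total = 9
  5 → 3: |3-5| = 2, total = 11
  3 → 2: |2-3| = 1, total = 12
  2 → 1: |1-2| = 1, total = 13

Answer: 13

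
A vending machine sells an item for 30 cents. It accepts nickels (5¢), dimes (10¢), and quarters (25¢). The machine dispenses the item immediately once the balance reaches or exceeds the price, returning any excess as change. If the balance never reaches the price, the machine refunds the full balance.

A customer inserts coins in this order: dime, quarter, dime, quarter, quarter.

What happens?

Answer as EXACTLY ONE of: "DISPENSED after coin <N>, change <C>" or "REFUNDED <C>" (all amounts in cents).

Answer: DISPENSED after coin 2, change 5

Derivation:
Price: 30¢
Coin 1 (dime, 10¢): balance = 10¢
Coin 2 (quarter, 25¢): balance = 35¢
  → balance >= price → DISPENSE, change = 35 - 30 = 5¢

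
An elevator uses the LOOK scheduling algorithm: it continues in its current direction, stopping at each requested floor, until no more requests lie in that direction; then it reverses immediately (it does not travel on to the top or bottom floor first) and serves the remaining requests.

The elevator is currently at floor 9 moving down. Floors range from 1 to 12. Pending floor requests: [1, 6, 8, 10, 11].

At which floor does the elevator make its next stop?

Current floor: 9, direction: down
Requests above: [10, 11]
Requests below: [1, 6, 8]
Moving down and requests lie below → nearest below is max([1, 6, 8]) = 8

Answer: 8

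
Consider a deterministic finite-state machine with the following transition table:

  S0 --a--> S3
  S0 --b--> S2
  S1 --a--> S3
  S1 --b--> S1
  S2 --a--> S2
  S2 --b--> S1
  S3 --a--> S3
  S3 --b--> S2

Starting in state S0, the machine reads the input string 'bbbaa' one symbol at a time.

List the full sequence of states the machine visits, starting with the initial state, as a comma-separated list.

Answer: S0, S2, S1, S1, S3, S3

Derivation:
Start: S0
  read 'b': S0 --b--> S2
  read 'b': S2 --b--> S1
  read 'b': S1 --b--> S1
  read 'a': S1 --a--> S3
  read 'a': S3 --a--> S3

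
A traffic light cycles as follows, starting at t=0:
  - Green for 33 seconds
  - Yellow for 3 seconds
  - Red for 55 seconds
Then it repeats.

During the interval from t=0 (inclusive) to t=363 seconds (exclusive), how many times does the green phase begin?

Answer: 4

Derivation:
Cycle = 33+3+55 = 91s
green phase starts at t = k*91 + 0 for k=0,1,2,...
Need k*91+0 < 363 → k < 3.989
k ∈ {0, ..., 3} → 4 starts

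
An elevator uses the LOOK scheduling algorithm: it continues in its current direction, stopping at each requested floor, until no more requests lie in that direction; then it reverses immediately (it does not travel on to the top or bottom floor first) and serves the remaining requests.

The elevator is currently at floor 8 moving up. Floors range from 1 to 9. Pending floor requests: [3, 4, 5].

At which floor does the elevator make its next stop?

Current floor: 8, direction: up
Requests above: []
Requests below: [3, 4, 5]
Moving up but no requests above → reverse; nearest below is max([3, 4, 5]) = 5

Answer: 5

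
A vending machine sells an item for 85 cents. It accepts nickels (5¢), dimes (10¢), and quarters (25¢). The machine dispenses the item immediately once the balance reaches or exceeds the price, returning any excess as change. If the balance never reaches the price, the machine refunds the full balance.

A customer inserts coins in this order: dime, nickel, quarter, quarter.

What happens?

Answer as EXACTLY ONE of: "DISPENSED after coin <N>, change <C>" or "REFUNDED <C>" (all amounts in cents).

Answer: REFUNDED 65

Derivation:
Price: 85¢
Coin 1 (dime, 10¢): balance = 10¢
Coin 2 (nickel, 5¢): balance = 15¢
Coin 3 (quarter, 25¢): balance = 40¢
Coin 4 (quarter, 25¢): balance = 65¢
All coins inserted, balance 65¢ < price 85¢ → REFUND 65¢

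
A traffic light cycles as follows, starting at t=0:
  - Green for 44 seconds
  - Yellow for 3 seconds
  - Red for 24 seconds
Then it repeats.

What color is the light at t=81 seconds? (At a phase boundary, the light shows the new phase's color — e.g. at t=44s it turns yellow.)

Cycle length = 44 + 3 + 24 = 71s
t = 81, phase_t = 81 mod 71 = 10
10 < 44 (green end) → GREEN

Answer: green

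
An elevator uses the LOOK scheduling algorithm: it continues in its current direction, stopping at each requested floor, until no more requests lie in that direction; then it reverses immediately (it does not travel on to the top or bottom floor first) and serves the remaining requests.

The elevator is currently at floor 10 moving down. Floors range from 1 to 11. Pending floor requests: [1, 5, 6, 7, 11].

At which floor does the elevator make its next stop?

Current floor: 10, direction: down
Requests above: [11]
Requests below: [1, 5, 6, 7]
Moving down and requests lie below → nearest below is max([1, 5, 6, 7]) = 7

Answer: 7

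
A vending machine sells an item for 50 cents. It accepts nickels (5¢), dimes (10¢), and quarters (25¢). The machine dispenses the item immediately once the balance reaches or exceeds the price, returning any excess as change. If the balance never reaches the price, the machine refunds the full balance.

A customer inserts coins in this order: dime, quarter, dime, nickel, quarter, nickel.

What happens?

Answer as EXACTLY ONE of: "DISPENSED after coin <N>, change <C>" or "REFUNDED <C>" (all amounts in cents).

Price: 50¢
Coin 1 (dime, 10¢): balance = 10¢
Coin 2 (quarter, 25¢): balance = 35¢
Coin 3 (dime, 10¢): balance = 45¢
Coin 4 (nickel, 5¢): balance = 50¢
  → balance >= price → DISPENSE, change = 50 - 50 = 0¢

Answer: DISPENSED after coin 4, change 0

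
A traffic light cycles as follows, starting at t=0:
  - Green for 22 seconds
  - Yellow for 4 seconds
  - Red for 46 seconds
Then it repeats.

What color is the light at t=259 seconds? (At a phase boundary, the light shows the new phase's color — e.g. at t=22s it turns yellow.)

Answer: red

Derivation:
Cycle length = 22 + 4 + 46 = 72s
t = 259, phase_t = 259 mod 72 = 43
43 >= 26 → RED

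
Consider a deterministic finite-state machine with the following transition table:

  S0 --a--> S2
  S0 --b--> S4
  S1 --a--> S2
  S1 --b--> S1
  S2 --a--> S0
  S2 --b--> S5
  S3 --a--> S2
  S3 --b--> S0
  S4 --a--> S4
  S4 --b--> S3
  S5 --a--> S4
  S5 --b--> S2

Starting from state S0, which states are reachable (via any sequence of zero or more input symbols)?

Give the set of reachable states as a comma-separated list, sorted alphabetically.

Answer: S0, S2, S3, S4, S5

Derivation:
BFS from S0:
  visit S0: S0--a-->S2 (new), S0--b-->S4 (new)
  visit S2: S2--a-->S0 (seen), S2--b-->S5 (new)
  visit S4: S4--a-->S4 (seen), S4--b-->S3 (new)
  visit S5: S5--a-->S4 (seen), S5--b-->S2 (seen)
  visit S3: S3--a-->S2 (seen), S3--b-->S0 (seen)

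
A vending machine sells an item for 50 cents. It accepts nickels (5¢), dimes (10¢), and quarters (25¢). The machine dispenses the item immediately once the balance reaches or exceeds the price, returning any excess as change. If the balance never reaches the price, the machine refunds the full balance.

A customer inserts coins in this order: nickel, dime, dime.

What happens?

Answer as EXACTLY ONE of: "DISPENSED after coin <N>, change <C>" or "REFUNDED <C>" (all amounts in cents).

Answer: REFUNDED 25

Derivation:
Price: 50¢
Coin 1 (nickel, 5¢): balance = 5¢
Coin 2 (dime, 10¢): balance = 15¢
Coin 3 (dime, 10¢): balance = 25¢
All coins inserted, balance 25¢ < price 50¢ → REFUND 25¢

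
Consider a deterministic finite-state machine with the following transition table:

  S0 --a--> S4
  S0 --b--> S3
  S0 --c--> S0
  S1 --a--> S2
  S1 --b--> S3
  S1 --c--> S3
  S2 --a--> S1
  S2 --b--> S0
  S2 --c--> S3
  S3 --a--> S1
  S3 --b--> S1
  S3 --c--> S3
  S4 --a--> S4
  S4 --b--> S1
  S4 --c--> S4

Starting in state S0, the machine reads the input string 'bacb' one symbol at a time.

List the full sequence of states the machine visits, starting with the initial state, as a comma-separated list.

Start: S0
  read 'b': S0 --b--> S3
  read 'a': S3 --a--> S1
  read 'c': S1 --c--> S3
  read 'b': S3 --b--> S1

Answer: S0, S3, S1, S3, S1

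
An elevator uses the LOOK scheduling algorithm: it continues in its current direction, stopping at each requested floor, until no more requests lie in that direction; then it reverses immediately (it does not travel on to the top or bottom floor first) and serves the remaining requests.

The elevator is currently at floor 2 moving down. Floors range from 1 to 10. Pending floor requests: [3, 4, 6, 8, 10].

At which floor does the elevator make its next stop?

Answer: 3

Derivation:
Current floor: 2, direction: down
Requests above: [3, 4, 6, 8, 10]
Requests below: []
Moving down but no requests below → reverse; nearest above is min([3, 4, 6, 8, 10]) = 3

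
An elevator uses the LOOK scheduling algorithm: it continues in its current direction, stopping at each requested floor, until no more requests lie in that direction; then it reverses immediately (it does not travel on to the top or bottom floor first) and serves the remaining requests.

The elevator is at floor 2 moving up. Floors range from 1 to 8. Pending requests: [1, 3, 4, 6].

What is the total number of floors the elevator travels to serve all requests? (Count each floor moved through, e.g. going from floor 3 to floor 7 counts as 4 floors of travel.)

Answer: 9

Derivation:
Start at floor 2 moving up, LOOK stop order: [3, 4, 6, 1]
  2 → 3: |3-2| = 1, total = 1
  3 → 4: |4-3| = 1, total = 2
  4 → 6: |6-4| = 2, total = 4
  6 → 1: |1-6| = 5, total = 9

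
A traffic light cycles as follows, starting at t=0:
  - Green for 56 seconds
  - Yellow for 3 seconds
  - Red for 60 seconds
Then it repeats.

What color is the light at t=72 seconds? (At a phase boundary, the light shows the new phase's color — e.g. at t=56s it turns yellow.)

Cycle length = 56 + 3 + 60 = 119s
t = 72, phase_t = 72 mod 119 = 72
72 >= 59 → RED

Answer: red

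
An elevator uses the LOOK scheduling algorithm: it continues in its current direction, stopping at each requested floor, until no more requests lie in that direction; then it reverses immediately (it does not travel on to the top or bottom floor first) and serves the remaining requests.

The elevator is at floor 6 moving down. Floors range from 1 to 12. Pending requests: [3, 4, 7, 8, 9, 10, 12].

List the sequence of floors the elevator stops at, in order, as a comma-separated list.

Current: 6, moving DOWN
Serve below first (descending): [4, 3]
Then reverse, serve above (ascending): [7, 8, 9, 10, 12]

Answer: 4, 3, 7, 8, 9, 10, 12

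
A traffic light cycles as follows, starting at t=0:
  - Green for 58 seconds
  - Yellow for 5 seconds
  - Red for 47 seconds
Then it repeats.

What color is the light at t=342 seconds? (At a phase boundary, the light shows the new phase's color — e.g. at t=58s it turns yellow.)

Answer: green

Derivation:
Cycle length = 58 + 5 + 47 = 110s
t = 342, phase_t = 342 mod 110 = 12
12 < 58 (green end) → GREEN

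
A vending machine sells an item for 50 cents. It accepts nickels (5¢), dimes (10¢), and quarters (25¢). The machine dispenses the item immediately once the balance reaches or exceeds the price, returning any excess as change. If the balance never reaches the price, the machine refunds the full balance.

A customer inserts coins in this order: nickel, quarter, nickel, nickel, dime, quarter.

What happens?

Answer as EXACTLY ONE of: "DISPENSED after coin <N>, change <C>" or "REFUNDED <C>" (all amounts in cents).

Answer: DISPENSED after coin 5, change 0

Derivation:
Price: 50¢
Coin 1 (nickel, 5¢): balance = 5¢
Coin 2 (quarter, 25¢): balance = 30¢
Coin 3 (nickel, 5¢): balance = 35¢
Coin 4 (nickel, 5¢): balance = 40¢
Coin 5 (dime, 10¢): balance = 50¢
  → balance >= price → DISPENSE, change = 50 - 50 = 0¢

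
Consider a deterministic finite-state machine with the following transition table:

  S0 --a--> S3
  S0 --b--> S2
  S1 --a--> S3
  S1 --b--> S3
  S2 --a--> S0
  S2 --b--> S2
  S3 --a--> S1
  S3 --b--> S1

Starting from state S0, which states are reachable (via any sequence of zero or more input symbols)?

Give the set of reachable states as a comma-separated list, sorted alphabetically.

Answer: S0, S1, S2, S3

Derivation:
BFS from S0:
  visit S0: S0--a-->S3 (new), S0--b-->S2 (new)
  visit S3: S3--a-->S1 (new), S3--b-->S1 (seen)
  visit S2: S2--a-->S0 (seen), S2--b-->S2 (seen)
  visit S1: S1--a-->S3 (seen), S1--b-->S3 (seen)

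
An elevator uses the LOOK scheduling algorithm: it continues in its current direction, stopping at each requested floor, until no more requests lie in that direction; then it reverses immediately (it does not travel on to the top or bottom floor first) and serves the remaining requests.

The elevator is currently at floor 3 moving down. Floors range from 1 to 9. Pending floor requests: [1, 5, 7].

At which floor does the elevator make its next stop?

Answer: 1

Derivation:
Current floor: 3, direction: down
Requests above: [5, 7]
Requests below: [1]
Moving down and requests lie below → nearest below is max([1]) = 1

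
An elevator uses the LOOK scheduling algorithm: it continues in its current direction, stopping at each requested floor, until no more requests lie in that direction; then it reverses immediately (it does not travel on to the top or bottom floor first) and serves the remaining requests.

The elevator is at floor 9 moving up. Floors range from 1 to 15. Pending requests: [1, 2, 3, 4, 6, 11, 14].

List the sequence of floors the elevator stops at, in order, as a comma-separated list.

Current: 9, moving UP
Serve above first (ascending): [11, 14]
Then reverse, serve below (descending): [6, 4, 3, 2, 1]

Answer: 11, 14, 6, 4, 3, 2, 1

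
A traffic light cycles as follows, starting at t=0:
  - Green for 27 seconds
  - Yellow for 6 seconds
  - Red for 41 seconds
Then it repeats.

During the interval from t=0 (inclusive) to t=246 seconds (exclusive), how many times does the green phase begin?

Answer: 4

Derivation:
Cycle = 27+6+41 = 74s
green phase starts at t = k*74 + 0 for k=0,1,2,...
Need k*74+0 < 246 → k < 3.324
k ∈ {0, ..., 3} → 4 starts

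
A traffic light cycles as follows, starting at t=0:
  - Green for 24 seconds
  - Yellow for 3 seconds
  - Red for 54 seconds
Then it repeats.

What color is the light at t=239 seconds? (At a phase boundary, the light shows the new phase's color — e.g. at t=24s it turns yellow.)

Answer: red

Derivation:
Cycle length = 24 + 3 + 54 = 81s
t = 239, phase_t = 239 mod 81 = 77
77 >= 27 → RED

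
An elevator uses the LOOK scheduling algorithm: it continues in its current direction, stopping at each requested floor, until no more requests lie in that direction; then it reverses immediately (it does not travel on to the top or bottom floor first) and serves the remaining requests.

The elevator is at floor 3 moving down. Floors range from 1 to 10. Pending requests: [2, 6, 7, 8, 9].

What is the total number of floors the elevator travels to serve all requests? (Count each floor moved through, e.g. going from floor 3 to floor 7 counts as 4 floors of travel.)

Answer: 8

Derivation:
Start at floor 3 moving down, LOOK stop order: [2, 6, 7, 8, 9]
  3 → 2: |2-3| = 1, total = 1
  2 → 6: |6-2| = 4, total = 5
  6 → 7: |7-6| = 1, total = 6
  7 → 8: |8-7| = 1, total = 7
  8 → 9: |9-8| = 1, total = 8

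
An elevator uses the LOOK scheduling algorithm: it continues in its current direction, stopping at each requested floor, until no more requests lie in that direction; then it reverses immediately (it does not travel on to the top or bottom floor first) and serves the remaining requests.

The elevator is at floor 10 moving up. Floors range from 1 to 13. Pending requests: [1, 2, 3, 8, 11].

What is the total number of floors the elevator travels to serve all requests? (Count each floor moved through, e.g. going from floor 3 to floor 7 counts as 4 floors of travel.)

Start at floor 10 moving up, LOOK stop order: [11, 8, 3, 2, 1]
  10 → 11: |11-10| = 1, total = 1
  11 → 8: |8-11| = 3, total = 4
  8 → 3: |3-8| = 5, total = 9
  3 → 2: |2-3| = 1, total = 10
  2 → 1: |1-2| = 1, total = 11

Answer: 11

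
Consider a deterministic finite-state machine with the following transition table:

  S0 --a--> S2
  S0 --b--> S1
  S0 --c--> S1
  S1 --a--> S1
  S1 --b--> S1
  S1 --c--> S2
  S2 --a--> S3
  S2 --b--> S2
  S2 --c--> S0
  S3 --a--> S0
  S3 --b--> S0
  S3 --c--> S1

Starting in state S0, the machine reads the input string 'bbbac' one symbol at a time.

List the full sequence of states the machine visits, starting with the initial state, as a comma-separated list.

Start: S0
  read 'b': S0 --b--> S1
  read 'b': S1 --b--> S1
  read 'b': S1 --b--> S1
  read 'a': S1 --a--> S1
  read 'c': S1 --c--> S2

Answer: S0, S1, S1, S1, S1, S2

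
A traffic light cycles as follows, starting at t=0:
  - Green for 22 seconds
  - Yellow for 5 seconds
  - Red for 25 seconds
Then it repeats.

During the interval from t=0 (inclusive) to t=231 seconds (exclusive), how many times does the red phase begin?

Answer: 4

Derivation:
Cycle = 22+5+25 = 52s
red phase starts at t = k*52 + 27 for k=0,1,2,...
Need k*52+27 < 231 → k < 3.923
k ∈ {0, ..., 3} → 4 starts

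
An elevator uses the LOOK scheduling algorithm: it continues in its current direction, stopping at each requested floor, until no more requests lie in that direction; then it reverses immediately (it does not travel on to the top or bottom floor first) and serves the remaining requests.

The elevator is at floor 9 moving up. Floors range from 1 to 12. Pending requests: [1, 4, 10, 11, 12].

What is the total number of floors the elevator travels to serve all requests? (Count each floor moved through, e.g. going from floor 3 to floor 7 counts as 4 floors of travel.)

Start at floor 9 moving up, LOOK stop order: [10, 11, 12, 4, 1]
  9 → 10: |10-9| = 1, total = 1
  10 → 11: |11-10| = 1, total = 2
  11 → 12: |12-11| = 1, total = 3
  12 → 4: |4-12| = 8, total = 11
  4 → 1: |1-4| = 3, total = 14

Answer: 14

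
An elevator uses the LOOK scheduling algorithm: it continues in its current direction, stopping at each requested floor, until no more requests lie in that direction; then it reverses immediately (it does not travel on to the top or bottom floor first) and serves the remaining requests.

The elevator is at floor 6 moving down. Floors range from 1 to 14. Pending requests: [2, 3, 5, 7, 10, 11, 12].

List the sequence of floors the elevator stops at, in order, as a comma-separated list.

Current: 6, moving DOWN
Serve below first (descending): [5, 3, 2]
Then reverse, serve above (ascending): [7, 10, 11, 12]

Answer: 5, 3, 2, 7, 10, 11, 12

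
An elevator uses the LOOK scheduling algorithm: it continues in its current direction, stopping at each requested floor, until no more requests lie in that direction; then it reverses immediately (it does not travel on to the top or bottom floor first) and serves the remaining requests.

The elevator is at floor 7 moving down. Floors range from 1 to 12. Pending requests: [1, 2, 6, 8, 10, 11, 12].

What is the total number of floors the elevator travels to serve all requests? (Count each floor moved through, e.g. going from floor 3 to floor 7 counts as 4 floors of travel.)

Start at floor 7 moving down, LOOK stop order: [6, 2, 1, 8, 10, 11, 12]
  7 → 6: |6-7| = 1, total = 1
  6 → 2: |2-6| = 4, total = 5
  2 → 1: |1-2| = 1, total = 6
  1 → 8: |8-1| = 7, total = 13
  8 → 10: |10-8| = 2, total = 15
  10 → 11: |11-10| = 1, total = 16
  11 → 12: |12-11| = 1, total = 17

Answer: 17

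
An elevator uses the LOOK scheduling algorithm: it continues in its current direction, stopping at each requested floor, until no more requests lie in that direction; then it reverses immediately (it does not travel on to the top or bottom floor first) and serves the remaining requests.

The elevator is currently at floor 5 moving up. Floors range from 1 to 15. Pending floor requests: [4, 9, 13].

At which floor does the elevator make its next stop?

Answer: 9

Derivation:
Current floor: 5, direction: up
Requests above: [9, 13]
Requests below: [4]
Moving up and requests lie above → nearest above is min([9, 13]) = 9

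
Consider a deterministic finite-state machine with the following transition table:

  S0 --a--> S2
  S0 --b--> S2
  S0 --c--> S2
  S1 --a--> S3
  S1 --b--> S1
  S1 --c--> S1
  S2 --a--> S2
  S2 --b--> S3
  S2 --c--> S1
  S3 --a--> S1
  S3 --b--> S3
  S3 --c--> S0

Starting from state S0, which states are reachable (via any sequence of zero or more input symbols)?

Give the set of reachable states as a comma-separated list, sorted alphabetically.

Answer: S0, S1, S2, S3

Derivation:
BFS from S0:
  visit S0: S0--a-->S2 (new), S0--b-->S2 (seen), S0--c-->S2 (seen)
  visit S2: S2--a-->S2 (seen), S2--b-->S3 (new), S2--c-->S1 (new)
  visit S3: S3--a-->S1 (seen), S3--b-->S3 (seen), S3--c-->S0 (seen)
  visit S1: S1--a-->S3 (seen), S1--b-->S1 (seen), S1--c-->S1 (seen)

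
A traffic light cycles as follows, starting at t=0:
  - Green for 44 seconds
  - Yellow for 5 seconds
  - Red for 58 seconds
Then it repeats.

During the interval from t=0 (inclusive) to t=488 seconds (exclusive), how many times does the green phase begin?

Cycle = 44+5+58 = 107s
green phase starts at t = k*107 + 0 for k=0,1,2,...
Need k*107+0 < 488 → k < 4.561
k ∈ {0, ..., 4} → 5 starts

Answer: 5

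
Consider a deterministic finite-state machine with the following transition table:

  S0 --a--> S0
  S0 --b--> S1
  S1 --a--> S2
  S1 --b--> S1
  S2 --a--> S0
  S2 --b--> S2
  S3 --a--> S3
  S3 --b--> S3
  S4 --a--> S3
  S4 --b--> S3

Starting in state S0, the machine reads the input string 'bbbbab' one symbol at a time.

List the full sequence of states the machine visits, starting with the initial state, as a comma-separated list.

Start: S0
  read 'b': S0 --b--> S1
  read 'b': S1 --b--> S1
  read 'b': S1 --b--> S1
  read 'b': S1 --b--> S1
  read 'a': S1 --a--> S2
  read 'b': S2 --b--> S2

Answer: S0, S1, S1, S1, S1, S2, S2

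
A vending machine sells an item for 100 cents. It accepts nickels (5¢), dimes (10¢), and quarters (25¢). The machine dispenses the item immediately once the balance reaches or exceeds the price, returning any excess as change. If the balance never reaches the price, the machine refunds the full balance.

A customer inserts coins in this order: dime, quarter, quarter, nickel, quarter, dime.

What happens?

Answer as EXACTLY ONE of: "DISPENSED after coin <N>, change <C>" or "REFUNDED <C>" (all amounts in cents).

Price: 100¢
Coin 1 (dime, 10¢): balance = 10¢
Coin 2 (quarter, 25¢): balance = 35¢
Coin 3 (quarter, 25¢): balance = 60¢
Coin 4 (nickel, 5¢): balance = 65¢
Coin 5 (quarter, 25¢): balance = 90¢
Coin 6 (dime, 10¢): balance = 100¢
  → balance >= price → DISPENSE, change = 100 - 100 = 0¢

Answer: DISPENSED after coin 6, change 0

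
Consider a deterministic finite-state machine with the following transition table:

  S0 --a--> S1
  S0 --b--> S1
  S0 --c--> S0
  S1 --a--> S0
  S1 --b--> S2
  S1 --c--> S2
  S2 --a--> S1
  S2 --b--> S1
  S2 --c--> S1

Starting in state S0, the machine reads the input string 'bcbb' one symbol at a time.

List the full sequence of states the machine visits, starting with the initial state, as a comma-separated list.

Answer: S0, S1, S2, S1, S2

Derivation:
Start: S0
  read 'b': S0 --b--> S1
  read 'c': S1 --c--> S2
  read 'b': S2 --b--> S1
  read 'b': S1 --b--> S2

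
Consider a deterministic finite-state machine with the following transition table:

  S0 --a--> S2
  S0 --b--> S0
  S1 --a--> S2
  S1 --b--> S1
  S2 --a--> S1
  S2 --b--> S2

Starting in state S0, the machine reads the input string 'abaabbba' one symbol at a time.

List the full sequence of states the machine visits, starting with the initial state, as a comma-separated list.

Answer: S0, S2, S2, S1, S2, S2, S2, S2, S1

Derivation:
Start: S0
  read 'a': S0 --a--> S2
  read 'b': S2 --b--> S2
  read 'a': S2 --a--> S1
  read 'a': S1 --a--> S2
  read 'b': S2 --b--> S2
  read 'b': S2 --b--> S2
  read 'b': S2 --b--> S2
  read 'a': S2 --a--> S1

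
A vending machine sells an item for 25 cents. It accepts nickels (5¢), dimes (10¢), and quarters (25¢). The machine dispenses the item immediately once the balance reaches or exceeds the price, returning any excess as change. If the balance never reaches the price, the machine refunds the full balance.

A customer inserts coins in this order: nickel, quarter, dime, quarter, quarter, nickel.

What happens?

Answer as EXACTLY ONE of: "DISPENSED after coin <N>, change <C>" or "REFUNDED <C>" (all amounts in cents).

Answer: DISPENSED after coin 2, change 5

Derivation:
Price: 25¢
Coin 1 (nickel, 5¢): balance = 5¢
Coin 2 (quarter, 25¢): balance = 30¢
  → balance >= price → DISPENSE, change = 30 - 25 = 5¢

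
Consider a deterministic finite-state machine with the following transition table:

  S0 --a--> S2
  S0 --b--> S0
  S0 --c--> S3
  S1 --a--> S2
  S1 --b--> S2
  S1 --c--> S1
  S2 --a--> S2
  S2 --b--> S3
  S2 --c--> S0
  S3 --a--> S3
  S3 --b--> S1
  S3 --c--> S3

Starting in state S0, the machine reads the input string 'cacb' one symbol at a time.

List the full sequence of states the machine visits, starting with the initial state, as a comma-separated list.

Answer: S0, S3, S3, S3, S1

Derivation:
Start: S0
  read 'c': S0 --c--> S3
  read 'a': S3 --a--> S3
  read 'c': S3 --c--> S3
  read 'b': S3 --b--> S1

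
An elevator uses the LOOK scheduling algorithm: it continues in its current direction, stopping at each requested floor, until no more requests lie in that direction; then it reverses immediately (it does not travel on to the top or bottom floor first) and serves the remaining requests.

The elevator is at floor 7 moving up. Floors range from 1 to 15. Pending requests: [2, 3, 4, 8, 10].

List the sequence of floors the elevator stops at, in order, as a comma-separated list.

Current: 7, moving UP
Serve above first (ascending): [8, 10]
Then reverse, serve below (descending): [4, 3, 2]

Answer: 8, 10, 4, 3, 2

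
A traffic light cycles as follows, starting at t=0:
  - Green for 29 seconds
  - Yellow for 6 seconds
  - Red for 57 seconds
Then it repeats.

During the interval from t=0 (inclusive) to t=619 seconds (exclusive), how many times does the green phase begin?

Answer: 7

Derivation:
Cycle = 29+6+57 = 92s
green phase starts at t = k*92 + 0 for k=0,1,2,...
Need k*92+0 < 619 → k < 6.728
k ∈ {0, ..., 6} → 7 starts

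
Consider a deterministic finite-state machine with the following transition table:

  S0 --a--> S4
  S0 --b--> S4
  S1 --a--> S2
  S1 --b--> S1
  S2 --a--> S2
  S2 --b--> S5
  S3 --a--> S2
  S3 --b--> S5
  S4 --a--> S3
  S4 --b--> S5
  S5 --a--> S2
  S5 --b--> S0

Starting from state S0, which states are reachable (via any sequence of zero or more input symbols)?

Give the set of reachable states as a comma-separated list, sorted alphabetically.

Answer: S0, S2, S3, S4, S5

Derivation:
BFS from S0:
  visit S0: S0--a-->S4 (new), S0--b-->S4 (seen)
  visit S4: S4--a-->S3 (new), S4--b-->S5 (new)
  visit S3: S3--a-->S2 (new), S3--b-->S5 (seen)
  visit S5: S5--a-->S2 (seen), S5--b-->S0 (seen)
  visit S2: S2--a-->S2 (seen), S2--b-->S5 (seen)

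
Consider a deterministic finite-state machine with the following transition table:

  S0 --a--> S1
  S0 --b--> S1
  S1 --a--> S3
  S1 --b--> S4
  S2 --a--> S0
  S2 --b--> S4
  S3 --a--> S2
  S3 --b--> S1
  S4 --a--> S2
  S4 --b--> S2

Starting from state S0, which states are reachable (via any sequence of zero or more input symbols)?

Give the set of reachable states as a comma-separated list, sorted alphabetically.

BFS from S0:
  visit S0: S0--a-->S1 (new), S0--b-->S1 (seen)
  visit S1: S1--a-->S3 (new), S1--b-->S4 (new)
  visit S3: S3--a-->S2 (new), S3--b-->S1 (seen)
  visit S4: S4--a-->S2 (seen), S4--b-->S2 (seen)
  visit S2: S2--a-->S0 (seen), S2--b-->S4 (seen)

Answer: S0, S1, S2, S3, S4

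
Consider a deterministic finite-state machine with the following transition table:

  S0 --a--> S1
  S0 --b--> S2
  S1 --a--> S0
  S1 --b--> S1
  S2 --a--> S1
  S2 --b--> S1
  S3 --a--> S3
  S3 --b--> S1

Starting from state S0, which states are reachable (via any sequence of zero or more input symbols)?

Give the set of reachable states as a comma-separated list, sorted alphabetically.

BFS from S0:
  visit S0: S0--a-->S1 (new), S0--b-->S2 (new)
  visit S1: S1--a-->S0 (seen), S1--b-->S1 (seen)
  visit S2: S2--a-->S1 (seen), S2--b-->S1 (seen)

Answer: S0, S1, S2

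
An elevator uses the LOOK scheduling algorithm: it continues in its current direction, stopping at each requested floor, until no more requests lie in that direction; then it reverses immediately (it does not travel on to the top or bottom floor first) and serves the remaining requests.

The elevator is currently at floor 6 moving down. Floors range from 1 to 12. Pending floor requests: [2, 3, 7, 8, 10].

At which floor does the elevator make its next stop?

Answer: 3

Derivation:
Current floor: 6, direction: down
Requests above: [7, 8, 10]
Requests below: [2, 3]
Moving down and requests lie below → nearest below is max([2, 3]) = 3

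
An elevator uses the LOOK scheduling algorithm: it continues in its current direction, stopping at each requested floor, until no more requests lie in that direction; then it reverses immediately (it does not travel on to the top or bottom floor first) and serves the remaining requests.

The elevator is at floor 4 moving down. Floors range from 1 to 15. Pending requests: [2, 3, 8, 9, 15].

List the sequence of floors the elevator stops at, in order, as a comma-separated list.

Current: 4, moving DOWN
Serve below first (descending): [3, 2]
Then reverse, serve above (ascending): [8, 9, 15]

Answer: 3, 2, 8, 9, 15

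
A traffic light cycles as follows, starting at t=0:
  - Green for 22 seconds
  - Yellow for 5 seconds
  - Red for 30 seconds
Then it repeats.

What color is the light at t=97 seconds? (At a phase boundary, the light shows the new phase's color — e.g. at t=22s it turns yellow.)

Answer: red

Derivation:
Cycle length = 22 + 5 + 30 = 57s
t = 97, phase_t = 97 mod 57 = 40
40 >= 27 → RED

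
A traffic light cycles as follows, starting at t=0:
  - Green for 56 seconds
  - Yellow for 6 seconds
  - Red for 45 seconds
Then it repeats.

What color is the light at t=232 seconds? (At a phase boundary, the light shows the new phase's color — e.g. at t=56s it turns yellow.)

Cycle length = 56 + 6 + 45 = 107s
t = 232, phase_t = 232 mod 107 = 18
18 < 56 (green end) → GREEN

Answer: green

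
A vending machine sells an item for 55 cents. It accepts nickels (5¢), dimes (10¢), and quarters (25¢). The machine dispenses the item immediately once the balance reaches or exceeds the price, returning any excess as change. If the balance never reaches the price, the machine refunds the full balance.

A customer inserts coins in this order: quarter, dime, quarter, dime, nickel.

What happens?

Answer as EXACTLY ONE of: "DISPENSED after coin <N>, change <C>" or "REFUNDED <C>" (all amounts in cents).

Price: 55¢
Coin 1 (quarter, 25¢): balance = 25¢
Coin 2 (dime, 10¢): balance = 35¢
Coin 3 (quarter, 25¢): balance = 60¢
  → balance >= price → DISPENSE, change = 60 - 55 = 5¢

Answer: DISPENSED after coin 3, change 5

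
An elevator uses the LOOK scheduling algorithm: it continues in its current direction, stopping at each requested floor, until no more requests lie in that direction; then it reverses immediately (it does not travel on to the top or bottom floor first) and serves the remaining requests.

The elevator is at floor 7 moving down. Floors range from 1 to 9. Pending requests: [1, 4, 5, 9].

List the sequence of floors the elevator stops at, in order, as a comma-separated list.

Current: 7, moving DOWN
Serve below first (descending): [5, 4, 1]
Then reverse, serve above (ascending): [9]

Answer: 5, 4, 1, 9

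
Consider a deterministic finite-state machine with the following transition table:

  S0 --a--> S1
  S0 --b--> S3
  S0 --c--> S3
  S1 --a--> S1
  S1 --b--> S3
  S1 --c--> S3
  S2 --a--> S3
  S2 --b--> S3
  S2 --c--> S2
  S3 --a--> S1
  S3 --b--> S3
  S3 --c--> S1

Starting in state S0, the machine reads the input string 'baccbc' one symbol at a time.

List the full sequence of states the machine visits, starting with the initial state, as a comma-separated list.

Answer: S0, S3, S1, S3, S1, S3, S1

Derivation:
Start: S0
  read 'b': S0 --b--> S3
  read 'a': S3 --a--> S1
  read 'c': S1 --c--> S3
  read 'c': S3 --c--> S1
  read 'b': S1 --b--> S3
  read 'c': S3 --c--> S1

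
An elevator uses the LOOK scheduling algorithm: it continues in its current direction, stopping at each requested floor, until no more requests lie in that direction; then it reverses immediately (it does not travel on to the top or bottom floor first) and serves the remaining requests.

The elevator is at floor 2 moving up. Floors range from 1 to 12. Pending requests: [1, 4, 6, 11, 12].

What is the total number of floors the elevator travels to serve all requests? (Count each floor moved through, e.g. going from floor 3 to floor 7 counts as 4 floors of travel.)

Answer: 21

Derivation:
Start at floor 2 moving up, LOOK stop order: [4, 6, 11, 12, 1]
  2 → 4: |4-2| = 2, total = 2
  4 → 6: |6-4| = 2, total = 4
  6 → 11: |11-6| = 5, total = 9
  11 → 12: |12-11| = 1, total = 10
  12 → 1: |1-12| = 11, total = 21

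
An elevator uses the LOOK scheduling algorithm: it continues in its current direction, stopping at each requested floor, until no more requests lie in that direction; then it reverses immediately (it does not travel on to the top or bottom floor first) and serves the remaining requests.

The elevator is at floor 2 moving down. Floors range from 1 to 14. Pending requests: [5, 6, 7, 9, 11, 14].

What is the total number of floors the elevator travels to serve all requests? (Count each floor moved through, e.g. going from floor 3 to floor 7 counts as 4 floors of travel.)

Answer: 12

Derivation:
Start at floor 2 moving down, LOOK stop order: [5, 6, 7, 9, 11, 14]
  2 → 5: |5-2| = 3, total = 3
  5 → 6: |6-5| = 1, total = 4
  6 → 7: |7-6| = 1, total = 5
  7 → 9: |9-7| = 2, total = 7
  9 → 11: |11-9| = 2, total = 9
  11 → 14: |14-11| = 3, total = 12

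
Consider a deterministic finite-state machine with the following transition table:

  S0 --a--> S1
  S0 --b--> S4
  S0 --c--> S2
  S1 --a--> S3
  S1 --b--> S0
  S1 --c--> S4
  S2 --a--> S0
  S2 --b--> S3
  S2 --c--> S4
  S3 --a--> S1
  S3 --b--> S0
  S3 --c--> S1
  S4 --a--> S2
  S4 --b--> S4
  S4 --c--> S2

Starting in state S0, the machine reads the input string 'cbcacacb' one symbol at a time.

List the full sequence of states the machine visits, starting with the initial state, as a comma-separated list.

Start: S0
  read 'c': S0 --c--> S2
  read 'b': S2 --b--> S3
  read 'c': S3 --c--> S1
  read 'a': S1 --a--> S3
  read 'c': S3 --c--> S1
  read 'a': S1 --a--> S3
  read 'c': S3 --c--> S1
  read 'b': S1 --b--> S0

Answer: S0, S2, S3, S1, S3, S1, S3, S1, S0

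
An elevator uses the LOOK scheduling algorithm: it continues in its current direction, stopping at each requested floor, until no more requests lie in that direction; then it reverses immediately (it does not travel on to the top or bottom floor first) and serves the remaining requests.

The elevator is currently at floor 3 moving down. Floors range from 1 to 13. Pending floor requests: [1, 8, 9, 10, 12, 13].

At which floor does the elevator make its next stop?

Current floor: 3, direction: down
Requests above: [8, 9, 10, 12, 13]
Requests below: [1]
Moving down and requests lie below → nearest below is max([1]) = 1

Answer: 1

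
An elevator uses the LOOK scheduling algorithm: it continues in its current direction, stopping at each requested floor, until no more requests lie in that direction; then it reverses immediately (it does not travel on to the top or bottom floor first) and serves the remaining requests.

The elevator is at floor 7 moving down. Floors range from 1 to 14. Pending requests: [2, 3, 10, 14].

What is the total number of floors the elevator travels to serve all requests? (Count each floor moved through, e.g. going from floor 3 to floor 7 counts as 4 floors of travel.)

Answer: 17

Derivation:
Start at floor 7 moving down, LOOK stop order: [3, 2, 10, 14]
  7 → 3: |3-7| = 4, total = 4
  3 → 2: |2-3| = 1, total = 5
  2 → 10: |10-2| = 8, total = 13
  10 → 14: |14-10| = 4, total = 17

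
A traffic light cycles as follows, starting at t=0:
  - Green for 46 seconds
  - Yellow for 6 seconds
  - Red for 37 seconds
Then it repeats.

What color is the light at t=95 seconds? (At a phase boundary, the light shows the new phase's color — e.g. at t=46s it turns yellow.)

Answer: green

Derivation:
Cycle length = 46 + 6 + 37 = 89s
t = 95, phase_t = 95 mod 89 = 6
6 < 46 (green end) → GREEN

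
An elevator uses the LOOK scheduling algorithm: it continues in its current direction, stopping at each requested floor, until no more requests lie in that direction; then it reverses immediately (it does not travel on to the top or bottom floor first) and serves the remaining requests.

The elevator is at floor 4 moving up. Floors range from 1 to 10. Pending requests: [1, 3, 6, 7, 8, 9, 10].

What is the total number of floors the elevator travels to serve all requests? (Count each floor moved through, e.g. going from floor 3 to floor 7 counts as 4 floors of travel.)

Start at floor 4 moving up, LOOK stop order: [6, 7, 8, 9, 10, 3, 1]
  4 → 6: |6-4| = 2, total = 2
  6 → 7: |7-6| = 1, total = 3
  7 → 8: |8-7| = 1, total = 4
  8 → 9: |9-8| = 1, total = 5
  9 → 10: |10-9| = 1, total = 6
  10 → 3: |3-10| = 7, total = 13
  3 → 1: |1-3| = 2, total = 15

Answer: 15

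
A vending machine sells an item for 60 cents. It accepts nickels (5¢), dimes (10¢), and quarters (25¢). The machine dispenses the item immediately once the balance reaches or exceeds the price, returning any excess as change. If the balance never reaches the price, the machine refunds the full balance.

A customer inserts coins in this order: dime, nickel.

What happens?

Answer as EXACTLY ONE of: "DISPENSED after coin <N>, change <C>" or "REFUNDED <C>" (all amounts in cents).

Answer: REFUNDED 15

Derivation:
Price: 60¢
Coin 1 (dime, 10¢): balance = 10¢
Coin 2 (nickel, 5¢): balance = 15¢
All coins inserted, balance 15¢ < price 60¢ → REFUND 15¢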